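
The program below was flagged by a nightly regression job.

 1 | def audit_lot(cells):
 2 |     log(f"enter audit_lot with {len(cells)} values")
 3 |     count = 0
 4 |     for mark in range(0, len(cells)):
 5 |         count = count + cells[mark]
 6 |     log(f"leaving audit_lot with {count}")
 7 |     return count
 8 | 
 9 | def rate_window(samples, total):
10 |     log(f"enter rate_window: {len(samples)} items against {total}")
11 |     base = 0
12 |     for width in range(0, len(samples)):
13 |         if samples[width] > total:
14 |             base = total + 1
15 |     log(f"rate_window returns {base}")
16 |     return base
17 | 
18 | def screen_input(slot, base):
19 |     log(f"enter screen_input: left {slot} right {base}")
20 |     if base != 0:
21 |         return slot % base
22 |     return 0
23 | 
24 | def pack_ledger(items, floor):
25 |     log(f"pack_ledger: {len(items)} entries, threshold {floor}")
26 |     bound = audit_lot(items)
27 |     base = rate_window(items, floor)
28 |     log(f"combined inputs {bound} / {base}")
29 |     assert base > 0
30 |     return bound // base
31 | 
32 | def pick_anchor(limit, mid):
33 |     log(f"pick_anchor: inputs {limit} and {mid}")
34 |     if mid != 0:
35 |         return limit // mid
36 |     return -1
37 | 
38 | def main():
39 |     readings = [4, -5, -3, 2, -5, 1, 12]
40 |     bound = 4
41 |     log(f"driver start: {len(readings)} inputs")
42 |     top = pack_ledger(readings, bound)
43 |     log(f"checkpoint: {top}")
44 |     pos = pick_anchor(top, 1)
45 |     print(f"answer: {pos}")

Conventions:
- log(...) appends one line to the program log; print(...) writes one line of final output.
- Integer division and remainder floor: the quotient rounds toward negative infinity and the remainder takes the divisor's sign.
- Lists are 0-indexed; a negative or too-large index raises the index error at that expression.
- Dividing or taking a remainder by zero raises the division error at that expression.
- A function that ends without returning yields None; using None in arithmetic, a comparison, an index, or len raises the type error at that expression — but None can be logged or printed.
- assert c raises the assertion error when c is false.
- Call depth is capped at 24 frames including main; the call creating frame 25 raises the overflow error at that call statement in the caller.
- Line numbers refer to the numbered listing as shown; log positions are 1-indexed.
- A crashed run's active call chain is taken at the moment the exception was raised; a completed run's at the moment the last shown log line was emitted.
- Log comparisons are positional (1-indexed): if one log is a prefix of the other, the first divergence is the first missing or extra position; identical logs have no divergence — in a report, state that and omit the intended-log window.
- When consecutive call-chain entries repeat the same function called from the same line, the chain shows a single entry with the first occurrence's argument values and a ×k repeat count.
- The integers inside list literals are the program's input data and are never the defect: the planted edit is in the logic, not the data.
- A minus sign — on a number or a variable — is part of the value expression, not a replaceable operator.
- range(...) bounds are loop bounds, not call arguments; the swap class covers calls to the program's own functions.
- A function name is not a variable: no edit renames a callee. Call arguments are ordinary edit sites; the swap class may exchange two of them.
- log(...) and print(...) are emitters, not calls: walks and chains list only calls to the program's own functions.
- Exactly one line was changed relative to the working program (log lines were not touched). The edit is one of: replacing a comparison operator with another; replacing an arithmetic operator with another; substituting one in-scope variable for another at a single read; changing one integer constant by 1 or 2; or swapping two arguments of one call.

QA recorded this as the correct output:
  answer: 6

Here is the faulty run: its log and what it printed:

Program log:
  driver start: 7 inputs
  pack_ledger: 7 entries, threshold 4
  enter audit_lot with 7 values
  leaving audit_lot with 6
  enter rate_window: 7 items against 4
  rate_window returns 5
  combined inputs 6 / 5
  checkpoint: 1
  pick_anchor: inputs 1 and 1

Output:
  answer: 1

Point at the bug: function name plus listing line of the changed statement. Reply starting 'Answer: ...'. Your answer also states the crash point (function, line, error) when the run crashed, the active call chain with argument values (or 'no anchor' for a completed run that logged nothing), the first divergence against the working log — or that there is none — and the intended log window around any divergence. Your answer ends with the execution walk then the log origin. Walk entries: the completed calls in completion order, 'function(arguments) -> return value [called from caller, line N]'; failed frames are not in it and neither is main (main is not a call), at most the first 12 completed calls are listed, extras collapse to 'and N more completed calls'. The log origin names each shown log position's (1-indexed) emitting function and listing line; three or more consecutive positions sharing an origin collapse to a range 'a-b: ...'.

Answer: the defect is in rate_window at line 14.
The tell: The earliest visible damage is log position 6 — 'rate_window returns 5' rather than the intended 'rate_window returns 1'.
Call chain: main -> pick_anchor(1, 1) (called at line 44).
First divergence: position 6 — the shown line 'rate_window returns 5' should read 'rate_window returns 1'.
Intended log window:
  4: leaving audit_lot with 6
  5: enter rate_window: 7 items against 4
  6: rate_window returns 1
  7: combined inputs 6 / 1
Execution walk:
  audit_lot([4, -5, -3, 2, -5, 1, 12]) -> 6  [called from pack_ledger, line 26]
  rate_window([4, -5, -3, 2, -5, 1, 12], 4) -> 5  [called from pack_ledger, line 27]
  pack_ledger([4, -5, -3, 2, -5, 1, 12], 4) -> 1  [called from main, line 42]
  pick_anchor(1, 1) -> 1  [called from main, line 44]
Log origins:
  1: logged in main at line 41
  2: logged in pack_ledger at line 25
  3: logged in audit_lot at line 2
  4: logged in audit_lot at line 6
  5: logged in rate_window at line 10
  6: logged in rate_window at line 15
  7: logged in pack_ledger at line 28
  8: logged in main at line 43
  9: logged in pick_anchor at line 33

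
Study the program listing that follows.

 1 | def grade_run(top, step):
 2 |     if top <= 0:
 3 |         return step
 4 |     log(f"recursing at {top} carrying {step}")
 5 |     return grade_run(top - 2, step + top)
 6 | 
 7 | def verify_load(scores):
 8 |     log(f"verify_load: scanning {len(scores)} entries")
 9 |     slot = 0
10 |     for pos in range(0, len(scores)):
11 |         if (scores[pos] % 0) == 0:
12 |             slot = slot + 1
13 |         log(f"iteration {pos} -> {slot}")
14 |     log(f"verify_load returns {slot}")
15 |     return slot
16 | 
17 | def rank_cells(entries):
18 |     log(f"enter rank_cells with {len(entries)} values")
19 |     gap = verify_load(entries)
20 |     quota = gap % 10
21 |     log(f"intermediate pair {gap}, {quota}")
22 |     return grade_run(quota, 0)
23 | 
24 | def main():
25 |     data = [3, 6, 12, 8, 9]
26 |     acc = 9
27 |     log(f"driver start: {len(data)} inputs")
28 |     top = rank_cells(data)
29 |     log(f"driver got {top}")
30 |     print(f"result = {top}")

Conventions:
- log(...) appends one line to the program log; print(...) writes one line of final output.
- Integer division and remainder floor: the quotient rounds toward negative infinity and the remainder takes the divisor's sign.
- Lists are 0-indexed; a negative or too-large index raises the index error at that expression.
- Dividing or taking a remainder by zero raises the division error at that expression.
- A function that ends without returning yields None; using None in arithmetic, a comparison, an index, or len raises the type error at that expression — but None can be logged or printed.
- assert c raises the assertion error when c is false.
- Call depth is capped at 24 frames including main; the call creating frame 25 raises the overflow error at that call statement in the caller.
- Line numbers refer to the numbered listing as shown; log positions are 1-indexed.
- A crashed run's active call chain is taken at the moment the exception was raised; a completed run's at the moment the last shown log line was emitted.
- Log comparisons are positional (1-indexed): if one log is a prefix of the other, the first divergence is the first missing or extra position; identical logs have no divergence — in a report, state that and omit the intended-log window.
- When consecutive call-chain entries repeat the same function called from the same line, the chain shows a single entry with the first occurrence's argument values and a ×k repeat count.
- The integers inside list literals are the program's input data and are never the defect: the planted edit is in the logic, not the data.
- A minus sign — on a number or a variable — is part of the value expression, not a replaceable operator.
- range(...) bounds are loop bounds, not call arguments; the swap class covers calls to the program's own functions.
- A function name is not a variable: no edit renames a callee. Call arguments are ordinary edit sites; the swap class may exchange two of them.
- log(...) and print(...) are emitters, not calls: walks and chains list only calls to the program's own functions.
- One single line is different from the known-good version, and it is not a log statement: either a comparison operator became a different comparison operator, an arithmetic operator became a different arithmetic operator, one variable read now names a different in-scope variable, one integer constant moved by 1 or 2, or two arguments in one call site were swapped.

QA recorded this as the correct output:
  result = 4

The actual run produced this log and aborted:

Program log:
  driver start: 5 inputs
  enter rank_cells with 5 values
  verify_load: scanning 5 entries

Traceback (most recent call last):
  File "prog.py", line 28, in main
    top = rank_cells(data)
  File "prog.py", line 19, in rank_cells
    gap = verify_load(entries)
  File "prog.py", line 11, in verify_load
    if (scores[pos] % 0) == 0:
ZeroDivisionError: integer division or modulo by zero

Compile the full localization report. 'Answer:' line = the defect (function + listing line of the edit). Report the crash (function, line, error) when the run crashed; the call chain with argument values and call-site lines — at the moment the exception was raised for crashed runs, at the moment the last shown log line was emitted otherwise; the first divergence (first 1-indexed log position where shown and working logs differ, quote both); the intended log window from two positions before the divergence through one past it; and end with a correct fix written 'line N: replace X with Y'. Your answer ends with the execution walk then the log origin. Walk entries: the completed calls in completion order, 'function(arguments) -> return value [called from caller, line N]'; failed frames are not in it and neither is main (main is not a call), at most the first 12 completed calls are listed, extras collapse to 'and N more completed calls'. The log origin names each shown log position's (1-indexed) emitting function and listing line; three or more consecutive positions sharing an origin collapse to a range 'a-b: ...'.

Answer: the defect is in verify_load at line 11.
Key observation: A complete run would log 'iteration 0 -> 0' next, but this one stopped at 3 lines.
Crash: verify_load, line 11, ZeroDivisionError.
Call chain: main -> rank_cells([3, 6, 12, 8, 9]) (called at line 28) -> verify_load([3, 6, 12, 8, 9]) (called at line 19).
First divergence: position 4 — the faulty run's log ends after 3 lines; the working version continues with 'iteration 0 -> 0'.
Intended log window:
  2: enter rank_cells with 5 values
  3: verify_load: scanning 5 entries
  4: iteration 0 -> 0
  5: iteration 1 -> 1
Execution walk:
  (no call completed)
Origin of each log line:
  1: from main, line 27
  2: from rank_cells, line 18
  3: from verify_load, line 8
A correct fix: line 11: replace `scores[pos] % 0` with `scores[pos] % 2`.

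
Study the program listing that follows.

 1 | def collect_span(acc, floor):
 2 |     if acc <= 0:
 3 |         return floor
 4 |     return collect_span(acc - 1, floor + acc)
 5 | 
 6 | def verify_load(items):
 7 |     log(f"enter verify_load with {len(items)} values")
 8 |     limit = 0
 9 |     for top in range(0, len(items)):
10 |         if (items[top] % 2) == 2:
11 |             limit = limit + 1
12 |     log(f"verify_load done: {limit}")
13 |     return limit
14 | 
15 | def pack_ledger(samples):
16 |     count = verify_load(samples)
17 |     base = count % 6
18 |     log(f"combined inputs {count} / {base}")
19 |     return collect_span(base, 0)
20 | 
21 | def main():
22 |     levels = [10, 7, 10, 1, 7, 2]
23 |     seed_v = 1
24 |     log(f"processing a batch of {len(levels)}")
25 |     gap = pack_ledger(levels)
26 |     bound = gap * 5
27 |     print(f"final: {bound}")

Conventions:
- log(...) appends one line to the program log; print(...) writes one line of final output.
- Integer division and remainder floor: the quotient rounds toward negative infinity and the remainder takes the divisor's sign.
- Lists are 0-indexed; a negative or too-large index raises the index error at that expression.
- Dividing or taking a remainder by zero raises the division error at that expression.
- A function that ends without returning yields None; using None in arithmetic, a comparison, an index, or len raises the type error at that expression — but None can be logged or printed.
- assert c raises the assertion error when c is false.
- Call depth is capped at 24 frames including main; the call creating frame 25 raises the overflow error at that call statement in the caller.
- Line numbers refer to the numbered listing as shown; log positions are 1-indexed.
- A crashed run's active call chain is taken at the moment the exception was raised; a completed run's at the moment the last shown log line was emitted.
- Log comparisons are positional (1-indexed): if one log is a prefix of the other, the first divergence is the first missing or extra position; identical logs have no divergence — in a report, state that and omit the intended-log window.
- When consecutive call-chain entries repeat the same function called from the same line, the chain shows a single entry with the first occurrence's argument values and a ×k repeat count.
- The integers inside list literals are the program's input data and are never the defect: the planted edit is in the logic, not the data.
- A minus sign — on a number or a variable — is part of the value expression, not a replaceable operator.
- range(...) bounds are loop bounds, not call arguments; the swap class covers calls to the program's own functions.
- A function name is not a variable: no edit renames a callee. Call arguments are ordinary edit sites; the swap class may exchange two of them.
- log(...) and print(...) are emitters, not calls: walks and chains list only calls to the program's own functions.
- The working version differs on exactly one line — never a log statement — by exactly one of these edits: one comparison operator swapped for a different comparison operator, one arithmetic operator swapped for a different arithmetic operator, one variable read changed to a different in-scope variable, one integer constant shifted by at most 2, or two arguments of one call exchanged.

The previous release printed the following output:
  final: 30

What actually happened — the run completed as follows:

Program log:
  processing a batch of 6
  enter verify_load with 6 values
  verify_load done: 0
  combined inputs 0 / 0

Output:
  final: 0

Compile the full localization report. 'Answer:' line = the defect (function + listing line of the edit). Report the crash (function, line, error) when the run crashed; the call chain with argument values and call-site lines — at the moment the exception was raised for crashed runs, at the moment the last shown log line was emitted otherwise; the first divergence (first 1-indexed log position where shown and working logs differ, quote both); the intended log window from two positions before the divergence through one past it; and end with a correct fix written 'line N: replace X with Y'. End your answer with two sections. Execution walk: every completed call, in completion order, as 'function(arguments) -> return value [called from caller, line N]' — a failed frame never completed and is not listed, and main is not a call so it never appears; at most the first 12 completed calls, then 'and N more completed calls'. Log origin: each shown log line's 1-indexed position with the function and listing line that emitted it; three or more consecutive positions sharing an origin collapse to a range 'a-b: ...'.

Answer: the defect is in verify_load at line 10.
Key fact: Position 3 is the first bad log line: 'verify_load done: 0' should read 'verify_load done: 3'.
Call chain: main -> pack_ledger([10, 7, 10, 1, 7, 2]) (called at line 25).
First divergence: at position 3 the run shows 'verify_load done: 0' where the working version logs 'verify_load done: 3'.
Intended log window:
  1: processing a batch of 6
  2: enter verify_load with 6 values
  3: verify_load done: 3
  4: combined inputs 3 / 3
Execution walk:
  verify_load([10, 7, 10, 1, 7, 2]) -> 0  [called from pack_ledger, line 16]
  collect_span(0, 0) -> 0  [called from pack_ledger, line 19]
  pack_ledger([10, 7, 10, 1, 7, 2]) -> 0  [called from main, line 25]
Log origin:
  1: emitted by main (line 24)
  2: emitted by verify_load (line 7)
  3: emitted by verify_load (line 12)
  4: emitted by pack_ledger (line 18)
A correct fix: line 10: replace `(items[top] % 2) == 2` with `(items[top] % 2) == 0`.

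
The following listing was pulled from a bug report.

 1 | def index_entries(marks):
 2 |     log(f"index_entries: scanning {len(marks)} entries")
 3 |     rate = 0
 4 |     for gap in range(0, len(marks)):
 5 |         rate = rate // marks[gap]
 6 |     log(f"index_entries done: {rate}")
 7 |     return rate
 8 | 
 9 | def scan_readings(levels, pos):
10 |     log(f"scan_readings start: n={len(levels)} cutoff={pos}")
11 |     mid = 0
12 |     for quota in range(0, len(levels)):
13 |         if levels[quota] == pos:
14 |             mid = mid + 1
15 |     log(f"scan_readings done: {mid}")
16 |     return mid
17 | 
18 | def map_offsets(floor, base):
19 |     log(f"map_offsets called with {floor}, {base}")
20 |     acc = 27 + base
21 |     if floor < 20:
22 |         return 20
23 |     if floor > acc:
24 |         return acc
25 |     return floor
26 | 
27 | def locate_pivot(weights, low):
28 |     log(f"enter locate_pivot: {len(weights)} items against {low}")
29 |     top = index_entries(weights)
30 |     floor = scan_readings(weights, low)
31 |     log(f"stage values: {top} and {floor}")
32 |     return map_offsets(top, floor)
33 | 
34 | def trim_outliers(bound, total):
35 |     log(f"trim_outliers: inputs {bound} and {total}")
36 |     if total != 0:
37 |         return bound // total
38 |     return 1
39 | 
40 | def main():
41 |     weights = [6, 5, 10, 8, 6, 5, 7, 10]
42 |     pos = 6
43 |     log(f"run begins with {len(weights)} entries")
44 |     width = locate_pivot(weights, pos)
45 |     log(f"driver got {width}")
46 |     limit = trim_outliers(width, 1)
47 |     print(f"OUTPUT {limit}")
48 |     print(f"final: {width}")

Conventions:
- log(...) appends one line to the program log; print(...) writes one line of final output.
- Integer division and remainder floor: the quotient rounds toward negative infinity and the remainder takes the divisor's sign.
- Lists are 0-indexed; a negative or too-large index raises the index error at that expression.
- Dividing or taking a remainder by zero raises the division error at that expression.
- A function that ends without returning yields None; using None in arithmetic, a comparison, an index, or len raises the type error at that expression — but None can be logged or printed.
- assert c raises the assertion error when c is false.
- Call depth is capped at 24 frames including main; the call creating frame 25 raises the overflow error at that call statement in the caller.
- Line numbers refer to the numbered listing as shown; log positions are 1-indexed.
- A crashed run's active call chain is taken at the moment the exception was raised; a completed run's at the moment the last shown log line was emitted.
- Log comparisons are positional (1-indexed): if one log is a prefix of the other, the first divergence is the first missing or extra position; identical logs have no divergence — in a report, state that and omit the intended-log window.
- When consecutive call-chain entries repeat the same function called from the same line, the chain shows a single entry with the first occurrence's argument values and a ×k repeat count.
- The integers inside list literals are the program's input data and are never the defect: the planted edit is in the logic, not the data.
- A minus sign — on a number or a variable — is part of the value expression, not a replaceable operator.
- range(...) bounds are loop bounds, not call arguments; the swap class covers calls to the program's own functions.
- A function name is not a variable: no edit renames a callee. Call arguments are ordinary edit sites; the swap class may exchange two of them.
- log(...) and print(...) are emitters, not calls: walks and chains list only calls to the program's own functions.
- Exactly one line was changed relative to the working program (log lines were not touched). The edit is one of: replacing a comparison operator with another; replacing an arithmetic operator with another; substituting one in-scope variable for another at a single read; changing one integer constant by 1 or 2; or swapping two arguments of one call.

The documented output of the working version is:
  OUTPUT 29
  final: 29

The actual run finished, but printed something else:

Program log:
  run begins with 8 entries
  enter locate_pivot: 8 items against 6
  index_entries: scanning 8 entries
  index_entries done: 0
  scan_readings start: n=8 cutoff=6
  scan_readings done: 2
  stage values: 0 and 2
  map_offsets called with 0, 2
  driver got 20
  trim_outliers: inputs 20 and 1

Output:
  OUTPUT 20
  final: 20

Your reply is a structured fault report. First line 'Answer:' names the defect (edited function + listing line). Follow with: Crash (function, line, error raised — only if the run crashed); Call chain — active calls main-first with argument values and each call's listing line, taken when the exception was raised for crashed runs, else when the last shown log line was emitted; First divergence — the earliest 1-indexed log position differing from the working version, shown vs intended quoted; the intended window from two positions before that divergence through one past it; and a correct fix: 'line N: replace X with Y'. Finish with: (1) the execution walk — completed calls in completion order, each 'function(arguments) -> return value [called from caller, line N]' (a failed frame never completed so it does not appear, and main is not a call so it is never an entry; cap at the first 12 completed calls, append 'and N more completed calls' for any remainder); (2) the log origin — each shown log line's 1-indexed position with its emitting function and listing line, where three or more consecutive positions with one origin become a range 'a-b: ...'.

Answer: the defect is in index_entries at line 5.
The tell: The earliest visible damage is log position 4 — 'index_entries done: 0' rather than the intended 'index_entries done: 57'.
Call chain: main -> trim_outliers(20, 1) (called at line 46).
First divergence: at position 4 the run shows 'index_entries done: 0' where the working version logs 'index_entries done: 57'.
Intended log window:
  2: enter locate_pivot: 8 items against 6
  3: index_entries: scanning 8 entries
  4: index_entries done: 57
  5: scan_readings start: n=8 cutoff=6
Execution walk:
  index_entries([6, 5, 10, 8, 6, 5, 7, 10]) -> 0  [called from locate_pivot, line 29]
  scan_readings([6, 5, 10, 8, 6, 5, 7, 10], 6) -> 2  [called from locate_pivot, line 30]
  map_offsets(0, 2) -> 20  [called from locate_pivot, line 32]
  locate_pivot([6, 5, 10, 8, 6, 5, 7, 10], 6) -> 20  [called from main, line 44]
  trim_outliers(20, 1) -> 20  [called from main, line 46]
Log origin:
  1 — main, line 43
  2 — locate_pivot, line 28
  3 — index_entries, line 2
  4 — index_entries, line 6
  5 — scan_readings, line 10
  6 — scan_readings, line 15
  7 — locate_pivot, line 31
  8 — map_offsets, line 19
  9 — main, line 45
  10 — trim_outliers, line 35
A correct fix: line 5: replace `//` with `+`.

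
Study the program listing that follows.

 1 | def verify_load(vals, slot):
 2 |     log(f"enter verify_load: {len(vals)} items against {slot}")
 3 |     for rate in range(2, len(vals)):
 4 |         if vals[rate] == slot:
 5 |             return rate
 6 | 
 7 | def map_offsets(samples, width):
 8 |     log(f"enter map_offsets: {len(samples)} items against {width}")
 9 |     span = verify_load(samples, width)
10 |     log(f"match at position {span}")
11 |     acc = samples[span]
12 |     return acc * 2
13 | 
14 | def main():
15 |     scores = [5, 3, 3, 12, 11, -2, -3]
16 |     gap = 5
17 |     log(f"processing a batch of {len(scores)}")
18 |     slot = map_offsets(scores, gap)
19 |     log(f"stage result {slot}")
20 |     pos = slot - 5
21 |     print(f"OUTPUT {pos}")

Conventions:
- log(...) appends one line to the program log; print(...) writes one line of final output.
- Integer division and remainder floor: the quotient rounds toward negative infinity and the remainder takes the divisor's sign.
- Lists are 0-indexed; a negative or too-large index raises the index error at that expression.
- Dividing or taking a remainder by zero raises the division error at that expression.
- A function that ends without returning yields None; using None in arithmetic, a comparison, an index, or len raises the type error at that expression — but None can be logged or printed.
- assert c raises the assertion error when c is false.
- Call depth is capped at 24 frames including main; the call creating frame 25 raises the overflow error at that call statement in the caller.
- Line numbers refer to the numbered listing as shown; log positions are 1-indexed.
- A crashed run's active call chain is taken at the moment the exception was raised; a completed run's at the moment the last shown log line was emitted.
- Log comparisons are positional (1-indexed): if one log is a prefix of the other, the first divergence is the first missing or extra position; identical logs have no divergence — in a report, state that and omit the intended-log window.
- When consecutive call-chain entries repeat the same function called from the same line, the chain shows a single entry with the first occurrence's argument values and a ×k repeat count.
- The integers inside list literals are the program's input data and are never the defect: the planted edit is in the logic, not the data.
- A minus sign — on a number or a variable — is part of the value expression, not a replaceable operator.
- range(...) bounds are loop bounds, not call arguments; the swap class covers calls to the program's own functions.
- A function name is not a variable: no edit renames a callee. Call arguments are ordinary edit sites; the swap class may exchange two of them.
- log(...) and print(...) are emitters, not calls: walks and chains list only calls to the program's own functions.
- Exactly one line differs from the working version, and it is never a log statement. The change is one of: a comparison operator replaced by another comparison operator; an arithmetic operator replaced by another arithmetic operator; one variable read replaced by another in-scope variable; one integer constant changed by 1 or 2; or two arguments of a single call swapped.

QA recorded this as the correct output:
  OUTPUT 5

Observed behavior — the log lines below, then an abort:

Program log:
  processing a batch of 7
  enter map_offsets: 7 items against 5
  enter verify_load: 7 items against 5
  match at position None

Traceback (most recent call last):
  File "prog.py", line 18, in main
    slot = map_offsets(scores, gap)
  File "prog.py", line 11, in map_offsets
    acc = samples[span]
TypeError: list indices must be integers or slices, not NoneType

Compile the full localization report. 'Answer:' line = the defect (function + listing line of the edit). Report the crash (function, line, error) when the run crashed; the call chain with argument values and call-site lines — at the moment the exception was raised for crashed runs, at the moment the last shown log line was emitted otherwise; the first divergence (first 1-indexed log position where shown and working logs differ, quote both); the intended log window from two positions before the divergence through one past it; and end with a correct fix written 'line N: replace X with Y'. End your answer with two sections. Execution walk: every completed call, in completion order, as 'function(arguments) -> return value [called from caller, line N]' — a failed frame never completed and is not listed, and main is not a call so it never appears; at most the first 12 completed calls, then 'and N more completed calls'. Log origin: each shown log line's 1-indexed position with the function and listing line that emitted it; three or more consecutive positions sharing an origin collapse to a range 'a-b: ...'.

Answer: the defect is in verify_load at line 3.
Key fact: At log position 4 the runs split — shown 'match at position None', but the working version logs 'match at position 0'.
Crash: map_offsets, line 11, TypeError.
Call chain: main -> map_offsets([5, 3, 3, 12, 11, -2, -3], 5) (called at line 18).
First divergence: position 4 — shown 'match at position None', intended 'match at position 0'.
Intended log window:
  2: enter map_offsets: 7 items against 5
  3: enter verify_load: 7 items against 5
  4: match at position 0
  5: stage result 10
Execution walk:
  verify_load([5, 3, 3, 12, 11, -2, -3], 5) -> None  [called from map_offsets, line 9]
Log origin:
  1: emitted by main (line 17)
  2: emitted by map_offsets (line 8)
  3: emitted by verify_load (line 2)
  4: emitted by map_offsets (line 10)
A correct fix: line 3: replace `2` with `0`.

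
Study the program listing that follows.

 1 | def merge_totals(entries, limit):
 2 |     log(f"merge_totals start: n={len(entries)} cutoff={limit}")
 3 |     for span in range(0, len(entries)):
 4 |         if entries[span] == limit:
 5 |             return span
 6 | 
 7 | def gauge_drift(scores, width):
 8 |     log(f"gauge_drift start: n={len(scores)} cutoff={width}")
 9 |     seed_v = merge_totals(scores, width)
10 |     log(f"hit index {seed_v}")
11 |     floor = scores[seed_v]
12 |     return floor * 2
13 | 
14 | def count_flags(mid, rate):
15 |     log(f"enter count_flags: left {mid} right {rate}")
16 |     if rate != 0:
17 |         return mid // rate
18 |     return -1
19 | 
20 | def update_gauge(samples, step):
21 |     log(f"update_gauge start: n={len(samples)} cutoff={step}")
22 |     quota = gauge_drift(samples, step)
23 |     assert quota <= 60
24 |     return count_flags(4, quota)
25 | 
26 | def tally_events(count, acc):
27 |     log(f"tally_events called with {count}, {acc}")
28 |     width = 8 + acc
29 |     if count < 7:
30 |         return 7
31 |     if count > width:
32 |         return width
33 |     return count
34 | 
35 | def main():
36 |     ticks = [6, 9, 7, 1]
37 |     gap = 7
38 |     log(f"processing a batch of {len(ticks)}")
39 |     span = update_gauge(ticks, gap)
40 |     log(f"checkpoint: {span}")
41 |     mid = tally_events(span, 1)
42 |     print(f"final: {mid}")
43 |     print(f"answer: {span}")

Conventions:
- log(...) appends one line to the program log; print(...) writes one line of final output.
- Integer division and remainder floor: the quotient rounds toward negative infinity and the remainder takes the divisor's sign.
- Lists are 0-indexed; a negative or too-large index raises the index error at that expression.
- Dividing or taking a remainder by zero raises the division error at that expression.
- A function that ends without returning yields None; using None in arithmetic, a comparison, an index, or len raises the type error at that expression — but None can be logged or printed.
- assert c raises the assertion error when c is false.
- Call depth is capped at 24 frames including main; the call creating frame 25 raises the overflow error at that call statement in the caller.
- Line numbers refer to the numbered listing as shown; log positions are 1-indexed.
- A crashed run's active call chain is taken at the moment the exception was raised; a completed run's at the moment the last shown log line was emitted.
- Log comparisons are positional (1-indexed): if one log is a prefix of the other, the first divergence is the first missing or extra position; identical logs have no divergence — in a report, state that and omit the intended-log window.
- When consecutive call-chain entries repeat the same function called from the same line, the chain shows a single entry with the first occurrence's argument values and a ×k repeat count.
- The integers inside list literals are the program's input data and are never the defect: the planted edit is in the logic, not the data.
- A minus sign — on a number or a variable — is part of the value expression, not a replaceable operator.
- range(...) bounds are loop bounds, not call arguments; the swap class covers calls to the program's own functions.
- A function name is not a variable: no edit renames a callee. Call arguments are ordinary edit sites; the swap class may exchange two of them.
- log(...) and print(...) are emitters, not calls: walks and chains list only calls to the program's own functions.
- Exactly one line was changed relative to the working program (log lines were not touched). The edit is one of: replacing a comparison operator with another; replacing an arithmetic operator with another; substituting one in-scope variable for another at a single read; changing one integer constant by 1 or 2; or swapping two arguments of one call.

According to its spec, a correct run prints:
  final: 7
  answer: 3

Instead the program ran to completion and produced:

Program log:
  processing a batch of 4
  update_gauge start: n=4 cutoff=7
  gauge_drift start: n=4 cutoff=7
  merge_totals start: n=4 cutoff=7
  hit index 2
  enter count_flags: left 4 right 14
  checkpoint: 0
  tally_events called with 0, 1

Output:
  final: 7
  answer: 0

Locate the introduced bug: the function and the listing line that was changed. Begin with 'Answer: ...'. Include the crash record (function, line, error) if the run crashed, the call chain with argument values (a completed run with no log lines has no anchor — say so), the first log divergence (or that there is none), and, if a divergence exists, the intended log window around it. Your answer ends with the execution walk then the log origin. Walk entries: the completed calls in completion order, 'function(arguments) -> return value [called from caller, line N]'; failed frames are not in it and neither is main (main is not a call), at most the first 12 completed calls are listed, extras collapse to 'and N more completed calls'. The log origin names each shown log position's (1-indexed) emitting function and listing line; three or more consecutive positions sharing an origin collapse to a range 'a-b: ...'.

Answer: the defect is in update_gauge at line 24.
Key fact: The log first diverges at position 6: the faulty run prints 'enter count_flags: left 4 right 14' where the working version prints 'enter count_flags: left 14 right 4'.
Call chain: main -> tally_events(0, 1) (called at line 41).
First divergence: position 6 — the shown line 'enter count_flags: left 4 right 14' should read 'enter count_flags: left 14 right 4'.
Intended log window:
  4: merge_totals start: n=4 cutoff=7
  5: hit index 2
  6: enter count_flags: left 14 right 4
  7: checkpoint: 3
Execution walk:
  merge_totals([6, 9, 7, 1], 7) -> 2  [called from gauge_drift, line 9]
  gauge_drift([6, 9, 7, 1], 7) -> 14  [called from update_gauge, line 22]
  count_flags(4, 14) -> 0  [called from update_gauge, line 24]
  update_gauge([6, 9, 7, 1], 7) -> 0  [called from main, line 39]
  tally_events(0, 1) -> 7  [called from main, line 41]
Origin of each log line:
  1 — main, line 38
  2 — update_gauge, line 21
  3 — gauge_drift, line 8
  4 — merge_totals, line 2
  5 — gauge_drift, line 10
  6 — count_flags, line 15
  7 — main, line 40
  8 — tally_events, line 27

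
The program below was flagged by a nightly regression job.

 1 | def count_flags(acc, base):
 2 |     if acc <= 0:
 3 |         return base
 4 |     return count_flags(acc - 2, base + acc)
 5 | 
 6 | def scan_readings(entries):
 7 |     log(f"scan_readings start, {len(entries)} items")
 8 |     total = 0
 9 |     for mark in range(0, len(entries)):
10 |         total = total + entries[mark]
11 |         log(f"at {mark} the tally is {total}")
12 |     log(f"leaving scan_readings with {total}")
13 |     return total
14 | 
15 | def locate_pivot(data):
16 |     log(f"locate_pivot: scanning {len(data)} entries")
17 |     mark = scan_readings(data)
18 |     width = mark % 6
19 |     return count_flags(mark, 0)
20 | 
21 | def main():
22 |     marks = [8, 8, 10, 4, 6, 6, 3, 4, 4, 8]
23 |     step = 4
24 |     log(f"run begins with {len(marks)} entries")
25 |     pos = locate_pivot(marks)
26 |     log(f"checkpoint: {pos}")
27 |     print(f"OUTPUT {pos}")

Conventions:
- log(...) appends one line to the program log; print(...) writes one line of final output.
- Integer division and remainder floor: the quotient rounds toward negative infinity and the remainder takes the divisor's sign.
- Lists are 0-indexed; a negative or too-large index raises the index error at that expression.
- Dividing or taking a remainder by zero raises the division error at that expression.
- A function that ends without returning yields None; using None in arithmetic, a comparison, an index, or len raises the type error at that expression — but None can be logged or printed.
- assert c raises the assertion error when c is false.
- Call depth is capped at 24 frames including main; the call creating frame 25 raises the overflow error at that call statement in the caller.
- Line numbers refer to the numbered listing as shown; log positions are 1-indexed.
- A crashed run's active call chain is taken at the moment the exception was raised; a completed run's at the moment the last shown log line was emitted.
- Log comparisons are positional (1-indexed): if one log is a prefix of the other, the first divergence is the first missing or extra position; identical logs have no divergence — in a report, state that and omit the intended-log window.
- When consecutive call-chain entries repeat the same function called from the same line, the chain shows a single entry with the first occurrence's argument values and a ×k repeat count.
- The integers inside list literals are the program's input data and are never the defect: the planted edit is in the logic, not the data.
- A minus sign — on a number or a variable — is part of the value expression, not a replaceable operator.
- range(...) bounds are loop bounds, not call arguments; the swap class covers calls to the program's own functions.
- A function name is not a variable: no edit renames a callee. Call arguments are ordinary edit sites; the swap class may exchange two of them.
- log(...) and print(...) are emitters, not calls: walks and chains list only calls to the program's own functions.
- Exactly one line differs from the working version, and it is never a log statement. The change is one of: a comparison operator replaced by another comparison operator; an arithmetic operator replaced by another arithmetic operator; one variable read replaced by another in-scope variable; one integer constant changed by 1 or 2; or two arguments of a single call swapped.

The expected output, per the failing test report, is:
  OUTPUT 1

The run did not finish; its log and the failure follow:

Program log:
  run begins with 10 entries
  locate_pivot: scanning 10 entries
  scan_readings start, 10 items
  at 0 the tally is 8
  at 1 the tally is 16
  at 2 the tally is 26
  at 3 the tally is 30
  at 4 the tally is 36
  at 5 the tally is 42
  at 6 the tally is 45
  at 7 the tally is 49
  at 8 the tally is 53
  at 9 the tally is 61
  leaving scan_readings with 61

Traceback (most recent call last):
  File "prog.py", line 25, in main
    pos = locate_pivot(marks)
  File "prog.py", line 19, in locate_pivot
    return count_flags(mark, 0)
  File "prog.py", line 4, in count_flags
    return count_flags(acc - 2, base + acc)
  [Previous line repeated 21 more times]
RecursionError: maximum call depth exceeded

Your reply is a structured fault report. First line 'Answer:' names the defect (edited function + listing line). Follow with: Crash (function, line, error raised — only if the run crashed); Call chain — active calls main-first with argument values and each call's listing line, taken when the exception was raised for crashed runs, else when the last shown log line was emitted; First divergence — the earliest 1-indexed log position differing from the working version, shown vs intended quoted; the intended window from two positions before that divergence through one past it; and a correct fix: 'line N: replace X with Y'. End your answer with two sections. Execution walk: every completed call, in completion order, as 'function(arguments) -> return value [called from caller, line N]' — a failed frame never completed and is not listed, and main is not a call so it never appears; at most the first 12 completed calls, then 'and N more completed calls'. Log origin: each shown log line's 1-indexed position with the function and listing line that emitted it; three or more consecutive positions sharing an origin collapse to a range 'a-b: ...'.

Answer: the defect is in locate_pivot at line 19.
Key fact: After 14 matching log lines the faulty run goes silent, while the working version continues with 'checkpoint: 1'.
Crash: count_flags, line 4, RecursionError.
Call chain: main -> locate_pivot([8, 8, 10, 4, 6, 6, 3, 4, 4, 8]) (called at line 25) -> count_flags(61, 0) (called at line 19) -> count_flags(59, 61) (called at line 4) ×21.
First divergence: position 15 — the faulty run's log ends after 14 lines; the working version continues with 'checkpoint: 1'.
Intended log window:
  13: at 9 the tally is 61
  14: leaving scan_readings with 61
  15: checkpoint: 1
Execution walk:
  scan_readings([8, 8, 10, 4, 6, 6, 3, 4, 4, 8]) -> 61  [called from locate_pivot, line 17]
Log line origins:
  1: emitted by main (line 24)
  2: emitted by locate_pivot (line 16)
  3: emitted by scan_readings (line 7)
  4-13: emitted by scan_readings (line 11)
  14: emitted by scan_readings (line 12)
A correct fix: line 19: replace `mark` with `width`.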